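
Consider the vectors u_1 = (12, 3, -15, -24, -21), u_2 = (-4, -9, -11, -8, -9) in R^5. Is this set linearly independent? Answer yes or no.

Form the matrix with these vectors as rows and row reduce.
R2 ← R2 + (1/3)·R1: [0, -8, -16, -16, -16]
2 nonzero rows, so the 2 vectors span a space of dimension 2.
Since 2 = 2, the vectors are linearly independent.

yes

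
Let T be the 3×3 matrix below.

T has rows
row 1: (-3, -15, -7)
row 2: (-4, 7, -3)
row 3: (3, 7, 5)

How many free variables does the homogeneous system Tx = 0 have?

Row reduce to echelon form.
R2 ← R2 − (4/3)·R1: [0, 27, 19/3]
R3 ← R3 + R1: [0, -8, -2]
R3 ← R3 + (8/27)·R2: [0, 0, -10/81]
3 nonzero rows, so rank(T) = 3.
T has 3 columns; by rank–nullity, nullity = 3 − 3 = 0.

0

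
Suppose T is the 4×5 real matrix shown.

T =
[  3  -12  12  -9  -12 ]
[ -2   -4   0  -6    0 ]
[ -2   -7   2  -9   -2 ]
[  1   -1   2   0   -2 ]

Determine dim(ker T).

Row reduce to echelon form.
R2 ← R2 + (2/3)·R1: [0, -12, 8, -12, -8]
R3 ← R3 + (2/3)·R1: [0, -15, 10, -15, -10]
R4 ← R4 − (1/3)·R1: [0, 3, -2, 3, 2]
R3 ← R3 − (5/4)·R2: [0, 0, 0, 0, 0]
R4 ← R4 + (1/4)·R2: [0, 0, 0, 0, 0]
2 nonzero rows, so rank(T) = 2.
T has 5 columns; by rank–nullity, nullity = 5 − 2 = 3.

3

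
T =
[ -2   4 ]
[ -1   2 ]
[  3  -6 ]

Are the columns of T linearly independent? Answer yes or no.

no

Row reduce T to echelon form.
R2 ← R2 − (1/2)·R1: [0, 0]
R3 ← R3 + (3/2)·R1: [0, 0]
1 pivot among 2 columns.
Only 1 < 2 pivot columns, so the columns are linearly dependent.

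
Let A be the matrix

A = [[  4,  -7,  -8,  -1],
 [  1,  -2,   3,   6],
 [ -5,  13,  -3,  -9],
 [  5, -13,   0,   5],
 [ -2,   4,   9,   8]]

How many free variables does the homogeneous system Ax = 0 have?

Row reduce to echelon form.
R2 ← R2 − (1/4)·R1: [0, -1/4, 5, 25/4]
R3 ← R3 + (5/4)·R1: [0, 17/4, -13, -41/4]
R4 ← R4 − (5/4)·R1: [0, -17/4, 10, 25/4]
R5 ← R5 + (1/2)·R1: [0, 1/2, 5, 15/2]
R3 ← R3 + (17)·R2: [0, 0, 72, 96]
R4 ← R4 − (17)·R2: [0, 0, -75, -100]
R5 ← R5 + (2)·R2: [0, 0, 15, 20]
R4 ← R4 + (25/24)·R3: [0, 0, 0, 0]
R5 ← R5 − (5/24)·R3: [0, 0, 0, 0]
3 nonzero rows, so rank(A) = 3.
A has 4 columns; by rank–nullity, nullity = 4 − 3 = 1.

1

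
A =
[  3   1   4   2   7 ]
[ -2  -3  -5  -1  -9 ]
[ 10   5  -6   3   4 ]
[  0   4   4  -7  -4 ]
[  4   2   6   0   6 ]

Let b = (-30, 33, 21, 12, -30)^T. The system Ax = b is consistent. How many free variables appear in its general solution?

1

Row reduce the augmented matrix [A | b].
R2 ← R2 + (2/3)·R1: [0, -7/3, -7/3, 1/3, -13/3, 13]
R3 ← R3 − (10/3)·R1: [0, 5/3, -58/3, -11/3, -58/3, 121]
R5 ← R5 − (4/3)·R1: [0, 2/3, 2/3, -8/3, -10/3, 10]
R3 ← R3 + (5/7)·R2: [0, 0, -21, -24/7, -157/7, 912/7]
R4 ← R4 + (12/7)·R2: [0, 0, 0, -45/7, -80/7, 240/7]
R5 ← R5 + (2/7)·R2: [0, 0, 0, -18/7, -32/7, 96/7]
R5 ← R5 − (2/5)·R4: [0, 0, 0, 0, 0, 0]
The echelon form has 4 nonzero rows, and every pivot lies in the first 5 columns, so rank(A) = rank([A|b]) = 4.
The system is consistent.
Free variables = (unknowns) − (rank) = 5 − 4 = 1.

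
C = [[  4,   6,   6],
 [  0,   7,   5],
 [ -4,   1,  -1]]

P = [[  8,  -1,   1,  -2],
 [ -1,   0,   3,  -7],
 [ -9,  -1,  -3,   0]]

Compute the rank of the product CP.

First compute CP:
[[-28, -10,   4, -50],
 [-52,  -5,   6, -49],
 [-24,   5,   2,   1]]
Now row reduce the product.
R2 ← R2 − (13/7)·R1: [0, 95/7, -10/7, 307/7]
R3 ← R3 − (6/7)·R1: [0, 95/7, -10/7, 307/7]
R3 ← R3 − R2: [0, 0, 0, 0]
2 nonzero rows, so rank(CP) = 2.

2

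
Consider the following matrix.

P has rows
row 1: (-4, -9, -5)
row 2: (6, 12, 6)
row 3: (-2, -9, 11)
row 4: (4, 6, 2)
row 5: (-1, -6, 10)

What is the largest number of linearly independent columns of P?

3

Row reduce to echelon form.
R2 ← R2 + (3/2)·R1: [0, -3/2, -3/2]
R3 ← R3 − (1/2)·R1: [0, -9/2, 27/2]
R4 ← R4 + R1: [0, -3, -3]
R5 ← R5 − (1/4)·R1: [0, -15/4, 45/4]
R3 ← R3 − (3)·R2: [0, 0, 18]
R4 ← R4 − (2)·R2: [0, 0, 0]
R5 ← R5 − (5/2)·R2: [0, 0, 15]
R5 ← R5 − (5/6)·R3: [0, 0, 0]
Echelon form has 3 nonzero rows, so rank(P) = 3.
The rank gives the maximum number of linearly independent columns: 3.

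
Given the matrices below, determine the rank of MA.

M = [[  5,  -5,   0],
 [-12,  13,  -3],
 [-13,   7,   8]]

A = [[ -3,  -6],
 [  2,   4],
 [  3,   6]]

First compute MA:
[[-25, -50],
 [ 53, 106],
 [ 77, 154]]
Now row reduce the product.
R2 ← R2 + (53/25)·R1: [0, 0]
R3 ← R3 + (77/25)·R1: [0, 0]
1 nonzero row, so rank(MA) = 1.

1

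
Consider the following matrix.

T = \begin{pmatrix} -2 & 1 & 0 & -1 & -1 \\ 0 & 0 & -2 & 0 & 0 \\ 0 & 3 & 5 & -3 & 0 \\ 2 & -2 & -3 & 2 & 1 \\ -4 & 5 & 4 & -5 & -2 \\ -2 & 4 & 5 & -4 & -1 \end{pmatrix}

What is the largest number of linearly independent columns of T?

Row reduce to echelon form.
R4 ← R4 + R1: [0, -1, -3, 1, 0]
R5 ← R5 − (2)·R1: [0, 3, 4, -3, 0]
R6 ← R6 − R1: [0, 3, 5, -3, 0]
Swap R2 ↔ R3
R4 ← R4 + (1/3)·R2: [0, 0, -4/3, 0, 0]
R5 ← R5 − R2: [0, 0, -1, 0, 0]
R6 ← R6 − R2: [0, 0, 0, 0, 0]
R4 ← R4 − (2/3)·R3: [0, 0, 0, 0, 0]
R5 ← R5 − (1/2)·R3: [0, 0, 0, 0, 0]
Echelon form has 3 nonzero rows, so rank(T) = 3.
The rank gives the maximum number of linearly independent columns: 3.

3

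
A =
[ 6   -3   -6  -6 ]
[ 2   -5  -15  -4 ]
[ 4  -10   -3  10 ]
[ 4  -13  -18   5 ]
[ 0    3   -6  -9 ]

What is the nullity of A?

Row reduce to echelon form.
R2 ← R2 − (1/3)·R1: [0, -4, -13, -2]
R3 ← R3 − (2/3)·R1: [0, -8, 1, 14]
R4 ← R4 − (2/3)·R1: [0, -11, -14, 9]
R3 ← R3 − (2)·R2: [0, 0, 27, 18]
R4 ← R4 − (11/4)·R2: [0, 0, 87/4, 29/2]
R5 ← R5 + (3/4)·R2: [0, 0, -63/4, -21/2]
R4 ← R4 − (29/36)·R3: [0, 0, 0, 0]
R5 ← R5 + (7/12)·R3: [0, 0, 0, 0]
3 nonzero rows, so rank(A) = 3.
A has 4 columns; by rank–nullity, nullity = 4 − 3 = 1.

1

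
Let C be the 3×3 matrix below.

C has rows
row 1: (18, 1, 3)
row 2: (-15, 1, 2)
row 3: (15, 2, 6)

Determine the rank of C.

Row reduce to echelon form.
R2 ← R2 + (5/6)·R1: [0, 11/6, 9/2]
R3 ← R3 − (5/6)·R1: [0, 7/6, 7/2]
R3 ← R3 − (7/11)·R2: [0, 0, 7/11]
Echelon form has 3 nonzero rows, so rank(C) = 3.

3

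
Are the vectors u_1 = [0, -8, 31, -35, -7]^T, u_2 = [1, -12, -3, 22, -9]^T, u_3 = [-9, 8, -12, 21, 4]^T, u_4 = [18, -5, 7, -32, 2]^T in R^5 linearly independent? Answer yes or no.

Form the matrix with these vectors as rows and row reduce.
Swap R1 ↔ R2
R3 ← R3 + (9)·R1: [0, -100, -39, 219, -77]
R4 ← R4 − (18)·R1: [0, 211, 61, -428, 164]
R3 ← R3 − (25/2)·R2: [0, 0, -853/2, 1313/2, 21/2]
R4 ← R4 + (211/8)·R2: [0, 0, 7029/8, -10809/8, -165/8]
R4 ← R4 + (7029/3412)·R3: [0, 0, 0, 1125/853, 858/853]
4 nonzero rows, so the 4 vectors span a space of dimension 4.
Since 4 = 4, the vectors are linearly independent.

yes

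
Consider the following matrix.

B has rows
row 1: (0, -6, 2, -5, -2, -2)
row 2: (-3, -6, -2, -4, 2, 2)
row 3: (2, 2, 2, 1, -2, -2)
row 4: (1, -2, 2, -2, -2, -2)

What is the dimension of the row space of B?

Row reduce to echelon form.
Swap R1 ↔ R2
R3 ← R3 + (2/3)·R1: [0, -2, 2/3, -5/3, -2/3, -2/3]
R4 ← R4 + (1/3)·R1: [0, -4, 4/3, -10/3, -4/3, -4/3]
R3 ← R3 − (1/3)·R2: [0, 0, 0, 0, 0, 0]
R4 ← R4 − (2/3)·R2: [0, 0, 0, 0, 0, 0]
Echelon form has 2 nonzero rows, so rank(B) = 2.
The row space has dimension equal to the rank: 2.

2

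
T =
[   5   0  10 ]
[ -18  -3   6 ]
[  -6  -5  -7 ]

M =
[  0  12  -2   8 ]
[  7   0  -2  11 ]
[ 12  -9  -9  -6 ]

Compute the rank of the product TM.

3

First compute TM:
[[120, -30, -100, -20],
 [ 51, -270, -12, -213],
 [-119,  -9,  85, -61]]
Now row reduce the product.
R2 ← R2 − (17/40)·R1: [0, -1029/4, 61/2, -409/2]
R3 ← R3 + (119/120)·R1: [0, -155/4, -85/6, -485/6]
R3 ← R3 − (155/1029)·R2: [0, 0, -6435/343, -17160/343]
3 nonzero rows, so rank(TM) = 3.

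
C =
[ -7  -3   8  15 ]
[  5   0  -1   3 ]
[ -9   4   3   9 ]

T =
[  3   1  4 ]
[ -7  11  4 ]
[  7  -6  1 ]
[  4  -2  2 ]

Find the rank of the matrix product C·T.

First compute CT:
[[116, -118,  -2],
 [ 20,   5,  25],
 [  2,  -1,   1]]
Now row reduce the product.
R2 ← R2 − (5/29)·R1: [0, 735/29, 735/29]
R3 ← R3 − (1/58)·R1: [0, 30/29, 30/29]
R3 ← R3 − (2/49)·R2: [0, 0, 0]
2 nonzero rows, so rank(CT) = 2.

2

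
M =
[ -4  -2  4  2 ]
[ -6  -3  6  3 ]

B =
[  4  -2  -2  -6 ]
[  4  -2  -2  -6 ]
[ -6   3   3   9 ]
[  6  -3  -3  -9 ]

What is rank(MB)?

1

First compute MB:
[[-36,  18,  18,  54],
 [-54,  27,  27,  81]]
Now row reduce the product.
R2 ← R2 − (3/2)·R1: [0, 0, 0, 0]
1 nonzero row, so rank(MB) = 1.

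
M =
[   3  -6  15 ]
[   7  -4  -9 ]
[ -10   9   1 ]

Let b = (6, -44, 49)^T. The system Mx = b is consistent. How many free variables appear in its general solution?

Row reduce the augmented matrix [M | b].
R2 ← R2 − (7/3)·R1: [0, 10, -44, -58]
R3 ← R3 + (10/3)·R1: [0, -11, 51, 69]
R3 ← R3 + (11/10)·R2: [0, 0, 13/5, 26/5]
The echelon form has 3 nonzero rows, and every pivot lies in the first 3 columns, so rank(M) = rank([M|b]) = 3.
The system is consistent.
Free variables = (unknowns) − (rank) = 3 − 3 = 0.

0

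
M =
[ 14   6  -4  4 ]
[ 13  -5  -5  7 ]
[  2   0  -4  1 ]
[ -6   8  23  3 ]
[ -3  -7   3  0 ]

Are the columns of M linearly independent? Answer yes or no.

yes

Row reduce M to echelon form.
R2 ← R2 − (13/14)·R1: [0, -74/7, -9/7, 23/7]
R3 ← R3 − (1/7)·R1: [0, -6/7, -24/7, 3/7]
R4 ← R4 + (3/7)·R1: [0, 74/7, 149/7, 33/7]
R5 ← R5 + (3/14)·R1: [0, -40/7, 15/7, 6/7]
R3 ← R3 − (3/37)·R2: [0, 0, -123/37, 6/37]
R4 ← R4 + R2: [0, 0, 20, 8]
R5 ← R5 − (20/37)·R2: [0, 0, 105/37, -34/37]
R4 ← R4 + (740/123)·R3: [0, 0, 0, 368/41]
R5 ← R5 + (35/41)·R3: [0, 0, 0, -32/41]
R5 ← R5 + (2/23)·R4: [0, 0, 0, 0]
4 pivots among 4 columns.
Every column is a pivot column, so the columns are linearly independent.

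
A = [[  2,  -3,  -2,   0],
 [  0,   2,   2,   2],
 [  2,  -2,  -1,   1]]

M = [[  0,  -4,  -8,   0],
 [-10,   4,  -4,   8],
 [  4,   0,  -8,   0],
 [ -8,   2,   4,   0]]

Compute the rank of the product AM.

2

First compute AM:
[[ 22, -20,  12, -24],
 [-28,  12, -16,  16],
 [  8, -14,   4, -16]]
Now row reduce the product.
R2 ← R2 + (14/11)·R1: [0, -148/11, -8/11, -160/11]
R3 ← R3 − (4/11)·R1: [0, -74/11, -4/11, -80/11]
R3 ← R3 − (1/2)·R2: [0, 0, 0, 0]
2 nonzero rows, so rank(AM) = 2.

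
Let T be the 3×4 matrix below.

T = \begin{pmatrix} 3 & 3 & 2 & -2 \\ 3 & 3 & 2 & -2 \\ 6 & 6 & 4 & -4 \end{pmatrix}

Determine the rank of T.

1

Row reduce to echelon form.
R2 ← R2 − R1: [0, 0, 0, 0]
R3 ← R3 − (2)·R1: [0, 0, 0, 0]
Echelon form has 1 nonzero row, so rank(T) = 1.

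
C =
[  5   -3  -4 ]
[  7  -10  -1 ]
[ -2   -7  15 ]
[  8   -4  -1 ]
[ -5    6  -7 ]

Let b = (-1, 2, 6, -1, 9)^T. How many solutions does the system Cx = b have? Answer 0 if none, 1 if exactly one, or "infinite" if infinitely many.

Row reduce the augmented matrix [C | b].
R2 ← R2 − (7/5)·R1: [0, -29/5, 23/5, 17/5]
R3 ← R3 + (2/5)·R1: [0, -41/5, 67/5, 28/5]
R4 ← R4 − (8/5)·R1: [0, 4/5, 27/5, 3/5]
R5 ← R5 + R1: [0, 3, -11, 8]
R3 ← R3 − (41/29)·R2: [0, 0, 200/29, 23/29]
R4 ← R4 + (4/29)·R2: [0, 0, 175/29, 31/29]
R5 ← R5 + (15/29)·R2: [0, 0, -250/29, 283/29]
R4 ← R4 − (7/8)·R3: [0, 0, 0, 3/8]
R5 ← R5 + (5/4)·R3: [0, 0, 0, 43/4]
R5 ← R5 − (86/3)·R4: [0, 0, 0, 0]
The echelon form has 4 nonzero rows; the last pivot sits in the augmented column, so rank(C) = 3 but rank([C|b]) = 4.
Since the ranks differ, the system is inconsistent.
It has no solutions.

0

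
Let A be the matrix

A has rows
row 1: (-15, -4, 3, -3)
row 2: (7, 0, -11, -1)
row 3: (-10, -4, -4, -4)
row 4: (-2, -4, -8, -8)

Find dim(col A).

Row reduce to echelon form.
R2 ← R2 + (7/15)·R1: [0, -28/15, -48/5, -12/5]
R3 ← R3 − (2/3)·R1: [0, -4/3, -6, -2]
R4 ← R4 − (2/15)·R1: [0, -52/15, -42/5, -38/5]
R3 ← R3 − (5/7)·R2: [0, 0, 6/7, -2/7]
R4 ← R4 − (13/7)·R2: [0, 0, 66/7, -22/7]
R4 ← R4 − (11)·R3: [0, 0, 0, 0]
Echelon form has 3 nonzero rows, so rank(A) = 3.
The column space has dimension equal to the rank: 3.

3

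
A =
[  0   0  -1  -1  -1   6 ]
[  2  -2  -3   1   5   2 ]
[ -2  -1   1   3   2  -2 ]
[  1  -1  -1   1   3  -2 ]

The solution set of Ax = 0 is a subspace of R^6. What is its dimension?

3

Row reduce to echelon form.
Swap R1 ↔ R2
R3 ← R3 + R1: [0, -3, -2, 4, 7, 0]
R4 ← R4 − (1/2)·R1: [0, 0, 1/2, 1/2, 1/2, -3]
Swap R2 ↔ R3
R4 ← R4 + (1/2)·R3: [0, 0, 0, 0, 0, 0]
3 nonzero rows, so rank(A) = 3.
A has 6 columns; by rank–nullity, nullity = 6 − 3 = 3.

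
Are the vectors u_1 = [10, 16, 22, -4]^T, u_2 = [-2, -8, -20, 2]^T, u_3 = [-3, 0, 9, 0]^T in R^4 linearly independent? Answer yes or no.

no

Form the matrix with these vectors as rows and row reduce.
R2 ← R2 + (1/5)·R1: [0, -24/5, -78/5, 6/5]
R3 ← R3 + (3/10)·R1: [0, 24/5, 78/5, -6/5]
R3 ← R3 + R2: [0, 0, 0, 0]
2 nonzero rows, so the 3 vectors span a space of dimension 2.
Since 2 < 3, the vectors are linearly dependent.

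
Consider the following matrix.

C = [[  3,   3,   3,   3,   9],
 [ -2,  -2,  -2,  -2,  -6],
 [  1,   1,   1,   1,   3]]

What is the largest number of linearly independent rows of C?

1

Row reduce to echelon form.
R2 ← R2 + (2/3)·R1: [0, 0, 0, 0, 0]
R3 ← R3 − (1/3)·R1: [0, 0, 0, 0, 0]
Echelon form has 1 nonzero row, so rank(C) = 1.
The rank gives the maximum number of linearly independent rows: 1.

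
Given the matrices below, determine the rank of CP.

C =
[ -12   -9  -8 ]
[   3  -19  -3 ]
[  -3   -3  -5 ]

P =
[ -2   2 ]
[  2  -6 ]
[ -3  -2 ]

First compute CP:
[[ 30,  46],
 [-35, 126],
 [ 15,  22]]
Now row reduce the product.
R2 ← R2 + (7/6)·R1: [0, 539/3]
R3 ← R3 − (1/2)·R1: [0, -1]
R3 ← R3 + (3/539)·R2: [0, 0]
2 nonzero rows, so rank(CP) = 2.

2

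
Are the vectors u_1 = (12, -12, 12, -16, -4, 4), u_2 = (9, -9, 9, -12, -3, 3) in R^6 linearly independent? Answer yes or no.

Form the matrix with these vectors as rows and row reduce.
R2 ← R2 − (3/4)·R1: [0, 0, 0, 0, 0, 0]
1 nonzero row, so the 2 vectors span a space of dimension 1.
Since 1 < 2, the vectors are linearly dependent.

no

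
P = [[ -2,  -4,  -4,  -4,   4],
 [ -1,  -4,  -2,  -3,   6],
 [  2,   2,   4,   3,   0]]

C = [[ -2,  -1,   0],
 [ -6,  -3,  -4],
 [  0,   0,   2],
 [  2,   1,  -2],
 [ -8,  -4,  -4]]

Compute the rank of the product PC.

First compute PC:
[[-12,  -6,   0],
 [-28, -14,  -6],
 [-10,  -5,  -6]]
Now row reduce the product.
R2 ← R2 − (7/3)·R1: [0, 0, -6]
R3 ← R3 − (5/6)·R1: [0, 0, -6]
R3 ← R3 − R2: [0, 0, 0]
2 nonzero rows, so rank(PC) = 2.

2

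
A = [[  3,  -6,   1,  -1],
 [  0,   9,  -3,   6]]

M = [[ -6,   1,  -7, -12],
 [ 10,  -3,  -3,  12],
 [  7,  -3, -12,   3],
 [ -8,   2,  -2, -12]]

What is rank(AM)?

First compute AM:
[[-63,  16, -13, -93],
 [ 21,  -6,  -3,  27]]
Now row reduce the product.
R2 ← R2 + (1/3)·R1: [0, -2/3, -22/3, -4]
2 nonzero rows, so rank(AM) = 2.

2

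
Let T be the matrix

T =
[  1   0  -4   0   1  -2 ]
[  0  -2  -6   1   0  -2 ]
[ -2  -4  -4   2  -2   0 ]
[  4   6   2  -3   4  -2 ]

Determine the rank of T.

Row reduce to echelon form.
R3 ← R3 + (2)·R1: [0, -4, -12, 2, 0, -4]
R4 ← R4 − (4)·R1: [0, 6, 18, -3, 0, 6]
R3 ← R3 − (2)·R2: [0, 0, 0, 0, 0, 0]
R4 ← R4 + (3)·R2: [0, 0, 0, 0, 0, 0]
Echelon form has 2 nonzero rows, so rank(T) = 2.

2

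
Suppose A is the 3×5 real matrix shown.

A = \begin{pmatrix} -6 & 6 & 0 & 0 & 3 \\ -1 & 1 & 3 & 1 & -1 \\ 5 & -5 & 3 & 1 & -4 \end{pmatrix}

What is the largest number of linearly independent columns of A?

2

Row reduce to echelon form.
R2 ← R2 − (1/6)·R1: [0, 0, 3, 1, -3/2]
R3 ← R3 + (5/6)·R1: [0, 0, 3, 1, -3/2]
R3 ← R3 − R2: [0, 0, 0, 0, 0]
Echelon form has 2 nonzero rows, so rank(A) = 2.
The rank gives the maximum number of linearly independent columns: 2.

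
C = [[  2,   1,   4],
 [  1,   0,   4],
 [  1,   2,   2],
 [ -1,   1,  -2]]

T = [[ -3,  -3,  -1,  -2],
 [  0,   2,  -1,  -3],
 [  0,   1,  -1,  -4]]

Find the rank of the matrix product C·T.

3

First compute CT:
[[ -6,   0,  -7, -23],
 [ -3,   1,  -5, -18],
 [ -3,   3,  -5, -16],
 [  3,   3,   2,   7]]
Now row reduce the product.
R2 ← R2 − (1/2)·R1: [0, 1, -3/2, -13/2]
R3 ← R3 − (1/2)·R1: [0, 3, -3/2, -9/2]
R4 ← R4 + (1/2)·R1: [0, 3, -3/2, -9/2]
R3 ← R3 − (3)·R2: [0, 0, 3, 15]
R4 ← R4 − (3)·R2: [0, 0, 3, 15]
R4 ← R4 − R3: [0, 0, 0, 0]
3 nonzero rows, so rank(CT) = 3.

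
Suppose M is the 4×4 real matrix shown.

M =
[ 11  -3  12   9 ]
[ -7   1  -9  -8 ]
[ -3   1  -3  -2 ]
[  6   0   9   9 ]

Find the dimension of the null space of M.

Row reduce to echelon form.
R2 ← R2 + (7/11)·R1: [0, -10/11, -15/11, -25/11]
R3 ← R3 + (3/11)·R1: [0, 2/11, 3/11, 5/11]
R4 ← R4 − (6/11)·R1: [0, 18/11, 27/11, 45/11]
R3 ← R3 + (1/5)·R2: [0, 0, 0, 0]
R4 ← R4 + (9/5)·R2: [0, 0, 0, 0]
2 nonzero rows, so rank(M) = 2.
M has 4 columns; by rank–nullity, nullity = 4 − 2 = 2.

2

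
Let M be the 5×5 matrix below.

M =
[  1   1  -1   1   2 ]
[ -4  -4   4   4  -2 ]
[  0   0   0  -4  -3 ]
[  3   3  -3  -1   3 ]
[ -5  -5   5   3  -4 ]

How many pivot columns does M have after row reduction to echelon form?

Row reduce to echelon form.
R2 ← R2 + (4)·R1: [0, 0, 0, 8, 6]
R4 ← R4 − (3)·R1: [0, 0, 0, -4, -3]
R5 ← R5 + (5)·R1: [0, 0, 0, 8, 6]
R3 ← R3 + (1/2)·R2: [0, 0, 0, 0, 0]
R4 ← R4 + (1/2)·R2: [0, 0, 0, 0, 0]
R5 ← R5 − R2: [0, 0, 0, 0, 0]
Echelon form has 2 nonzero rows, so rank(M) = 2.
Each nonzero row contributes one pivot column: 2 pivot columns.

2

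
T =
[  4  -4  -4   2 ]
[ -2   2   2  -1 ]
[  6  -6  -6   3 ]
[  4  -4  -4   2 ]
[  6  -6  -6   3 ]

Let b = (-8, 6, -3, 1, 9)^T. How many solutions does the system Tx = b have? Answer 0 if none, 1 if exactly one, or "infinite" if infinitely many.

Row reduce the augmented matrix [T | b].
R2 ← R2 + (1/2)·R1: [0, 0, 0, 0, 2]
R3 ← R3 − (3/2)·R1: [0, 0, 0, 0, 9]
R4 ← R4 − R1: [0, 0, 0, 0, 9]
R5 ← R5 − (3/2)·R1: [0, 0, 0, 0, 21]
R3 ← R3 − (9/2)·R2: [0, 0, 0, 0, 0]
R4 ← R4 − (9/2)·R2: [0, 0, 0, 0, 0]
R5 ← R5 − (21/2)·R2: [0, 0, 0, 0, 0]
The echelon form has 2 nonzero rows; the last pivot sits in the augmented column, so rank(T) = 1 but rank([T|b]) = 2.
Since the ranks differ, the system is inconsistent.
It has no solutions.

0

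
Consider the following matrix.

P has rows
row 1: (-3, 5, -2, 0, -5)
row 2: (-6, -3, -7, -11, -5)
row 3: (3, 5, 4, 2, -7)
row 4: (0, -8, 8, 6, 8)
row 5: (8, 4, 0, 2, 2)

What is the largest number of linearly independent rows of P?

Row reduce to echelon form.
R2 ← R2 − (2)·R1: [0, -13, -3, -11, 5]
R3 ← R3 + R1: [0, 10, 2, 2, -12]
R5 ← R5 + (8/3)·R1: [0, 52/3, -16/3, 2, -34/3]
R3 ← R3 + (10/13)·R2: [0, 0, -4/13, -84/13, -106/13]
R4 ← R4 − (8/13)·R2: [0, 0, 128/13, 166/13, 64/13]
R5 ← R5 + (4/3)·R2: [0, 0, -28/3, -38/3, -14/3]
R4 ← R4 + (32)·R3: [0, 0, 0, -194, -256]
R5 ← R5 − (91/3)·R3: [0, 0, 0, 550/3, 728/3]
R5 ← R5 + (275/291)·R4: [0, 0, 0, 0, 72/97]
Echelon form has 5 nonzero rows, so rank(P) = 5.
The rank gives the maximum number of linearly independent rows: 5.

5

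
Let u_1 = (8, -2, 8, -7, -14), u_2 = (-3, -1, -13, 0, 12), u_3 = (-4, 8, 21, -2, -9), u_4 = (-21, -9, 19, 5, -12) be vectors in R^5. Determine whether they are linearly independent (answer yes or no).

Form the matrix with these vectors as rows and row reduce.
R2 ← R2 + (3/8)·R1: [0, -7/4, -10, -21/8, 27/4]
R3 ← R3 + (1/2)·R1: [0, 7, 25, -11/2, -16]
R4 ← R4 + (21/8)·R1: [0, -57/4, 40, -107/8, -195/4]
R3 ← R3 + (4)·R2: [0, 0, -15, -16, 11]
R4 ← R4 − (57/7)·R2: [0, 0, 850/7, 8, -726/7]
R4 ← R4 + (170/21)·R3: [0, 0, 0, -2552/21, -44/3]
4 nonzero rows, so the 4 vectors span a space of dimension 4.
Since 4 = 4, the vectors are linearly independent.

yes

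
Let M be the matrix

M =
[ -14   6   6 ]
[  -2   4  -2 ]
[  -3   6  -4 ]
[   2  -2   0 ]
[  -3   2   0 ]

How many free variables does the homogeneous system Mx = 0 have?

0

Row reduce to echelon form.
R2 ← R2 − (1/7)·R1: [0, 22/7, -20/7]
R3 ← R3 − (3/14)·R1: [0, 33/7, -37/7]
R4 ← R4 + (1/7)·R1: [0, -8/7, 6/7]
R5 ← R5 − (3/14)·R1: [0, 5/7, -9/7]
R3 ← R3 − (3/2)·R2: [0, 0, -1]
R4 ← R4 + (4/11)·R2: [0, 0, -2/11]
R5 ← R5 − (5/22)·R2: [0, 0, -7/11]
R4 ← R4 − (2/11)·R3: [0, 0, 0]
R5 ← R5 − (7/11)·R3: [0, 0, 0]
3 nonzero rows, so rank(M) = 3.
M has 3 columns; by rank–nullity, nullity = 3 − 3 = 0.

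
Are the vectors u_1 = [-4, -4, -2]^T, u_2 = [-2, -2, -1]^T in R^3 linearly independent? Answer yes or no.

no

Form the matrix with these vectors as rows and row reduce.
R2 ← R2 − (1/2)·R1: [0, 0, 0]
1 nonzero row, so the 2 vectors span a space of dimension 1.
Since 1 < 2, the vectors are linearly dependent.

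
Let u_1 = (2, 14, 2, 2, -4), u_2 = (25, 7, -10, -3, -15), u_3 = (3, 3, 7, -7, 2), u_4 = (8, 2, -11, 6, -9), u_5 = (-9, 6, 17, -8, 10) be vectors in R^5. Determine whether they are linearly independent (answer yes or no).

no

Form the matrix with these vectors as rows and row reduce.
R2 ← R2 − (25/2)·R1: [0, -168, -35, -28, 35]
R3 ← R3 − (3/2)·R1: [0, -18, 4, -10, 8]
R4 ← R4 − (4)·R1: [0, -54, -19, -2, 7]
R5 ← R5 + (9/2)·R1: [0, 69, 26, 1, -8]
R3 ← R3 − (3/28)·R2: [0, 0, 31/4, -7, 17/4]
R4 ← R4 − (9/28)·R2: [0, 0, -31/4, 7, -17/4]
R5 ← R5 + (23/56)·R2: [0, 0, 93/8, -21/2, 51/8]
R4 ← R4 + R3: [0, 0, 0, 0, 0]
R5 ← R5 − (3/2)·R3: [0, 0, 0, 0, 0]
3 nonzero rows, so the 5 vectors span a space of dimension 3.
Since 3 < 5, the vectors are linearly dependent.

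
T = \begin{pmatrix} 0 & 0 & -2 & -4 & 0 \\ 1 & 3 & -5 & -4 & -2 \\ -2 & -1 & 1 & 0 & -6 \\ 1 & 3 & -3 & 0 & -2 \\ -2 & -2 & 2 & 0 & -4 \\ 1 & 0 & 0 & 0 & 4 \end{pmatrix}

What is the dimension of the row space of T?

Row reduce to echelon form.
Swap R1 ↔ R2
R3 ← R3 + (2)·R1: [0, 5, -9, -8, -10]
R4 ← R4 − R1: [0, 0, 2, 4, 0]
R5 ← R5 + (2)·R1: [0, 4, -8, -8, -8]
R6 ← R6 − R1: [0, -3, 5, 4, 6]
Swap R2 ↔ R3
R5 ← R5 − (4/5)·R2: [0, 0, -4/5, -8/5, 0]
R6 ← R6 + (3/5)·R2: [0, 0, -2/5, -4/5, 0]
R4 ← R4 + R3: [0, 0, 0, 0, 0]
R5 ← R5 − (2/5)·R3: [0, 0, 0, 0, 0]
R6 ← R6 − (1/5)·R3: [0, 0, 0, 0, 0]
Echelon form has 3 nonzero rows, so rank(T) = 3.
The row space has dimension equal to the rank: 3.

3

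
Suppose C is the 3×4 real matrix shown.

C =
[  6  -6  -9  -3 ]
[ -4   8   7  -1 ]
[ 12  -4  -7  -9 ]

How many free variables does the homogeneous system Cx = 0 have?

Row reduce to echelon form.
R2 ← R2 + (2/3)·R1: [0, 4, 1, -3]
R3 ← R3 − (2)·R1: [0, 8, 11, -3]
R3 ← R3 − (2)·R2: [0, 0, 9, 3]
3 nonzero rows, so rank(C) = 3.
C has 4 columns; by rank–nullity, nullity = 4 − 3 = 1.

1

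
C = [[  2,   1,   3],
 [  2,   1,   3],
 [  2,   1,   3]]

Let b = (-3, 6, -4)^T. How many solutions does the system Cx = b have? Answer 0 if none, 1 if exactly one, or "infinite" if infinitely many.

0

Row reduce the augmented matrix [C | b].
R2 ← R2 − R1: [0, 0, 0, 9]
R3 ← R3 − R1: [0, 0, 0, -1]
R3 ← R3 + (1/9)·R2: [0, 0, 0, 0]
The echelon form has 2 nonzero rows; the last pivot sits in the augmented column, so rank(C) = 1 but rank([C|b]) = 2.
Since the ranks differ, the system is inconsistent.
It has no solutions.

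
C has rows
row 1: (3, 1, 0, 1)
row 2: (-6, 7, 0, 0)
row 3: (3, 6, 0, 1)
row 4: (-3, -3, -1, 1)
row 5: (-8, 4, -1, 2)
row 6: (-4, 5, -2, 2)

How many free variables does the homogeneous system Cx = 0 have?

Row reduce to echelon form.
R2 ← R2 + (2)·R1: [0, 9, 0, 2]
R3 ← R3 − R1: [0, 5, 0, 0]
R4 ← R4 + R1: [0, -2, -1, 2]
R5 ← R5 + (8/3)·R1: [0, 20/3, -1, 14/3]
R6 ← R6 + (4/3)·R1: [0, 19/3, -2, 10/3]
R3 ← R3 − (5/9)·R2: [0, 0, 0, -10/9]
R4 ← R4 + (2/9)·R2: [0, 0, -1, 22/9]
R5 ← R5 − (20/27)·R2: [0, 0, -1, 86/27]
R6 ← R6 − (19/27)·R2: [0, 0, -2, 52/27]
Swap R3 ↔ R4
R5 ← R5 − R3: [0, 0, 0, 20/27]
R6 ← R6 − (2)·R3: [0, 0, 0, -80/27]
R5 ← R5 + (2/3)·R4: [0, 0, 0, 0]
R6 ← R6 − (8/3)·R4: [0, 0, 0, 0]
4 nonzero rows, so rank(C) = 4.
C has 4 columns; by rank–nullity, nullity = 4 − 4 = 0.

0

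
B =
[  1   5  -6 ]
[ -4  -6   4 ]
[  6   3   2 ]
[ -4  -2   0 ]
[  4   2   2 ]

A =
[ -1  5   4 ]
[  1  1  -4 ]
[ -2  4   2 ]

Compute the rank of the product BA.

3

First compute BA:
[[ 16, -14, -28],
 [-10, -10,  16],
 [ -7,  41,  16],
 [  2, -22,  -8],
 [ -6,  30,  12]]
Now row reduce the product.
R2 ← R2 + (5/8)·R1: [0, -75/4, -3/2]
R3 ← R3 + (7/16)·R1: [0, 279/8, 15/4]
R4 ← R4 − (1/8)·R1: [0, -81/4, -9/2]
R5 ← R5 + (3/8)·R1: [0, 99/4, 3/2]
R3 ← R3 + (93/50)·R2: [0, 0, 24/25]
R4 ← R4 − (27/25)·R2: [0, 0, -72/25]
R5 ← R5 + (33/25)·R2: [0, 0, -12/25]
R4 ← R4 + (3)·R3: [0, 0, 0]
R5 ← R5 + (1/2)·R3: [0, 0, 0]
3 nonzero rows, so rank(BA) = 3.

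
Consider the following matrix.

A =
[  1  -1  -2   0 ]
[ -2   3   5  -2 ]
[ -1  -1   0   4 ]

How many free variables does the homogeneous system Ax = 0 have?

Row reduce to echelon form.
R2 ← R2 + (2)·R1: [0, 1, 1, -2]
R3 ← R3 + R1: [0, -2, -2, 4]
R3 ← R3 + (2)·R2: [0, 0, 0, 0]
2 nonzero rows, so rank(A) = 2.
A has 4 columns; by rank–nullity, nullity = 4 − 2 = 2.

2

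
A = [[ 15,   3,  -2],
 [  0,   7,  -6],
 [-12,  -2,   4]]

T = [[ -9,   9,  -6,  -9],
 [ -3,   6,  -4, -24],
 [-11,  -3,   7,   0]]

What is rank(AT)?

3

First compute AT:
[[-122, 159, -116, -207],
 [ 45,  60, -70, -168],
 [ 70, -132, 108, 156]]
Now row reduce the product.
R2 ← R2 + (45/122)·R1: [0, 14475/122, -6880/61, -29811/122]
R3 ← R3 + (35/61)·R1: [0, -2487/61, 2528/61, 2271/61]
R3 ← R3 + (1658/4825)·R2: [0, 0, 2592/965, -225504/4825]
3 nonzero rows, so rank(AT) = 3.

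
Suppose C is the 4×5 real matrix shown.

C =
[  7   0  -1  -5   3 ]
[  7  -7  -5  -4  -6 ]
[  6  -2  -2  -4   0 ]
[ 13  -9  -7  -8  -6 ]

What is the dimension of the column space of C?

2

Row reduce to echelon form.
R2 ← R2 − R1: [0, -7, -4, 1, -9]
R3 ← R3 − (6/7)·R1: [0, -2, -8/7, 2/7, -18/7]
R4 ← R4 − (13/7)·R1: [0, -9, -36/7, 9/7, -81/7]
R3 ← R3 − (2/7)·R2: [0, 0, 0, 0, 0]
R4 ← R4 − (9/7)·R2: [0, 0, 0, 0, 0]
Echelon form has 2 nonzero rows, so rank(C) = 2.
The column space has dimension equal to the rank: 2.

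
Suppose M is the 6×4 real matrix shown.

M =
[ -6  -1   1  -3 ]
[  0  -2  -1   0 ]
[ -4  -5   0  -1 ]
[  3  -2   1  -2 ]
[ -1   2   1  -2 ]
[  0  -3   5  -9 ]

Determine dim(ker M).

Row reduce to echelon form.
R3 ← R3 − (2/3)·R1: [0, -13/3, -2/3, 1]
R4 ← R4 + (1/2)·R1: [0, -5/2, 3/2, -7/2]
R5 ← R5 − (1/6)·R1: [0, 13/6, 5/6, -3/2]
R3 ← R3 − (13/6)·R2: [0, 0, 3/2, 1]
R4 ← R4 − (5/4)·R2: [0, 0, 11/4, -7/2]
R5 ← R5 + (13/12)·R2: [0, 0, -1/4, -3/2]
R6 ← R6 − (3/2)·R2: [0, 0, 13/2, -9]
R4 ← R4 − (11/6)·R3: [0, 0, 0, -16/3]
R5 ← R5 + (1/6)·R3: [0, 0, 0, -4/3]
R6 ← R6 − (13/3)·R3: [0, 0, 0, -40/3]
R5 ← R5 − (1/4)·R4: [0, 0, 0, 0]
R6 ← R6 − (5/2)·R4: [0, 0, 0, 0]
4 nonzero rows, so rank(M) = 4.
M has 4 columns; by rank–nullity, nullity = 4 − 4 = 0.

0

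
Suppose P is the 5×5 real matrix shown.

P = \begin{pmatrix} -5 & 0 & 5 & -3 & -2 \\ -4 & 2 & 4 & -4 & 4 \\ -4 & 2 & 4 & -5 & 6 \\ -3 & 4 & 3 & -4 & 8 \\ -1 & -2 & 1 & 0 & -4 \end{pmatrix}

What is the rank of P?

Row reduce to echelon form.
R2 ← R2 − (4/5)·R1: [0, 2, 0, -8/5, 28/5]
R3 ← R3 − (4/5)·R1: [0, 2, 0, -13/5, 38/5]
R4 ← R4 − (3/5)·R1: [0, 4, 0, -11/5, 46/5]
R5 ← R5 − (1/5)·R1: [0, -2, 0, 3/5, -18/5]
R3 ← R3 − R2: [0, 0, 0, -1, 2]
R4 ← R4 − (2)·R2: [0, 0, 0, 1, -2]
R5 ← R5 + R2: [0, 0, 0, -1, 2]
R4 ← R4 + R3: [0, 0, 0, 0, 0]
R5 ← R5 − R3: [0, 0, 0, 0, 0]
Echelon form has 3 nonzero rows, so rank(P) = 3.

3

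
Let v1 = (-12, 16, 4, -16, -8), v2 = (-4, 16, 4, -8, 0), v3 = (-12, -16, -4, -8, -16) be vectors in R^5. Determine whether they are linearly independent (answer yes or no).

Form the matrix with these vectors as rows and row reduce.
R2 ← R2 − (1/3)·R1: [0, 32/3, 8/3, -8/3, 8/3]
R3 ← R3 − R1: [0, -32, -8, 8, -8]
R3 ← R3 + (3)·R2: [0, 0, 0, 0, 0]
2 nonzero rows, so the 3 vectors span a space of dimension 2.
Since 2 < 3, the vectors are linearly dependent.

no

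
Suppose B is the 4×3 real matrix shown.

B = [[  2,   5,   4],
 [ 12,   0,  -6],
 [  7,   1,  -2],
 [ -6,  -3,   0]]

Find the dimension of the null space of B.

0

Row reduce to echelon form.
R2 ← R2 − (6)·R1: [0, -30, -30]
R3 ← R3 − (7/2)·R1: [0, -33/2, -16]
R4 ← R4 + (3)·R1: [0, 12, 12]
R3 ← R3 − (11/20)·R2: [0, 0, 1/2]
R4 ← R4 + (2/5)·R2: [0, 0, 0]
3 nonzero rows, so rank(B) = 3.
B has 3 columns; by rank–nullity, nullity = 3 − 3 = 0.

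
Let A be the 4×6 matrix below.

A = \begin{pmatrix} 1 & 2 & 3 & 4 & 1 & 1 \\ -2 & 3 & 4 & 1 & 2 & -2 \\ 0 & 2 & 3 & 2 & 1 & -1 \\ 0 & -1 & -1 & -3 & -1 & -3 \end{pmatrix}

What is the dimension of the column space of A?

Row reduce to echelon form.
R2 ← R2 + (2)·R1: [0, 7, 10, 9, 4, 0]
R3 ← R3 − (2/7)·R2: [0, 0, 1/7, -4/7, -1/7, -1]
R4 ← R4 + (1/7)·R2: [0, 0, 3/7, -12/7, -3/7, -3]
R4 ← R4 − (3)·R3: [0, 0, 0, 0, 0, 0]
Echelon form has 3 nonzero rows, so rank(A) = 3.
The column space has dimension equal to the rank: 3.

3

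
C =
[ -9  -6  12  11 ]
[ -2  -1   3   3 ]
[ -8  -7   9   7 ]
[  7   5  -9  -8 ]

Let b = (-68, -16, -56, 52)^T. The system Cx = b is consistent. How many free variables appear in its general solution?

2

Row reduce the augmented matrix [C | b].
R2 ← R2 − (2/9)·R1: [0, 1/3, 1/3, 5/9, -8/9]
R3 ← R3 − (8/9)·R1: [0, -5/3, -5/3, -25/9, 40/9]
R4 ← R4 + (7/9)·R1: [0, 1/3, 1/3, 5/9, -8/9]
R3 ← R3 + (5)·R2: [0, 0, 0, 0, 0]
R4 ← R4 − R2: [0, 0, 0, 0, 0]
The echelon form has 2 nonzero rows, and every pivot lies in the first 4 columns, so rank(C) = rank([C|b]) = 2.
The system is consistent.
Free variables = (unknowns) − (rank) = 4 − 2 = 2.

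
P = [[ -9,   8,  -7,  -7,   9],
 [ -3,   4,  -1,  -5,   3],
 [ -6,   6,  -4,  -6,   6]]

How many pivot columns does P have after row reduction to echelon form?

Row reduce to echelon form.
R2 ← R2 − (1/3)·R1: [0, 4/3, 4/3, -8/3, 0]
R3 ← R3 − (2/3)·R1: [0, 2/3, 2/3, -4/3, 0]
R3 ← R3 − (1/2)·R2: [0, 0, 0, 0, 0]
Echelon form has 2 nonzero rows, so rank(P) = 2.
Each nonzero row contributes one pivot column: 2 pivot columns.

2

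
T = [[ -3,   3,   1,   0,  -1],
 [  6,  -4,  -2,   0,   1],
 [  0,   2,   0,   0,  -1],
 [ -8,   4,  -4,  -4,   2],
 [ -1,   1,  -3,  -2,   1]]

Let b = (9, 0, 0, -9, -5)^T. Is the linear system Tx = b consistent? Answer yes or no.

Row reduce the augmented matrix [T | b].
R2 ← R2 + (2)·R1: [0, 2, 0, 0, -1, 18]
R4 ← R4 − (8/3)·R1: [0, -4, -20/3, -4, 14/3, -33]
R5 ← R5 − (1/3)·R1: [0, 0, -10/3, -2, 4/3, -8]
R3 ← R3 − R2: [0, 0, 0, 0, 0, -18]
R4 ← R4 + (2)·R2: [0, 0, -20/3, -4, 8/3, 3]
Swap R3 ↔ R4
R5 ← R5 − (1/2)·R3: [0, 0, 0, 0, 0, -19/2]
R5 ← R5 − (19/36)·R4: [0, 0, 0, 0, 0, 0]
The echelon form has 4 nonzero rows; the last pivot sits in the augmented column, so rank(T) = 3 but rank([T|b]) = 4.
Since the ranks differ, the system is inconsistent.

no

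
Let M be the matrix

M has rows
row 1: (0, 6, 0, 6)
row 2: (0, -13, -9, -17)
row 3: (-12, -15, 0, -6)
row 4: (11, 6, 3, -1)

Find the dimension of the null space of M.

0

Row reduce to echelon form.
Swap R1 ↔ R3
R4 ← R4 + (11/12)·R1: [0, -31/4, 3, -13/2]
R3 ← R3 + (6/13)·R2: [0, 0, -54/13, -24/13]
R4 ← R4 − (31/52)·R2: [0, 0, 435/52, 189/52]
R4 ← R4 + (145/72)·R3: [0, 0, 0, -1/12]
4 nonzero rows, so rank(M) = 4.
M has 4 columns; by rank–nullity, nullity = 4 − 4 = 0.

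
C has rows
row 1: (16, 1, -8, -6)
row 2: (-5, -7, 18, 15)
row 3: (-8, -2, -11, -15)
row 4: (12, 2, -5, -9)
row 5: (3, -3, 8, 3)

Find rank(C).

Row reduce to echelon form.
R2 ← R2 + (5/16)·R1: [0, -107/16, 31/2, 105/8]
R3 ← R3 + (1/2)·R1: [0, -3/2, -15, -18]
R4 ← R4 − (3/4)·R1: [0, 5/4, 1, -9/2]
R5 ← R5 − (3/16)·R1: [0, -51/16, 19/2, 33/8]
R3 ← R3 − (24/107)·R2: [0, 0, -1977/107, -2241/107]
R4 ← R4 + (20/107)·R2: [0, 0, 417/107, -219/107]
R5 ← R5 − (51/107)·R2: [0, 0, 226/107, -228/107]
R4 ← R4 + (139/659)·R3: [0, 0, 0, -4260/659]
R5 ← R5 + (226/1977)·R3: [0, 0, 0, -2982/659]
R5 ← R5 − (7/10)·R4: [0, 0, 0, 0]
Echelon form has 4 nonzero rows, so rank(C) = 4.

4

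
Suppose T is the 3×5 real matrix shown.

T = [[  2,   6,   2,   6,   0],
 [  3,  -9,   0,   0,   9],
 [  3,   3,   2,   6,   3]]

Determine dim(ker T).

3

Row reduce to echelon form.
R2 ← R2 − (3/2)·R1: [0, -18, -3, -9, 9]
R3 ← R3 − (3/2)·R1: [0, -6, -1, -3, 3]
R3 ← R3 − (1/3)·R2: [0, 0, 0, 0, 0]
2 nonzero rows, so rank(T) = 2.
T has 5 columns; by rank–nullity, nullity = 5 − 2 = 3.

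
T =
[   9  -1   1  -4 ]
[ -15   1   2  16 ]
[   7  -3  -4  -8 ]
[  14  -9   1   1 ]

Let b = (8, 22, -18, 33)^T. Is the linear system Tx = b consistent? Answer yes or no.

yes

Row reduce the augmented matrix [T | b].
R2 ← R2 + (5/3)·R1: [0, -2/3, 11/3, 28/3, 106/3]
R3 ← R3 − (7/9)·R1: [0, -20/9, -43/9, -44/9, -218/9]
R4 ← R4 − (14/9)·R1: [0, -67/9, -5/9, 65/9, 185/9]
R3 ← R3 − (10/3)·R2: [0, 0, -17, -36, -142]
R4 ← R4 − (67/6)·R2: [0, 0, -83/2, -97, -374]
R4 ← R4 − (83/34)·R3: [0, 0, 0, -155/17, -465/17]
The echelon form has 4 nonzero rows, and every pivot lies in the first 4 columns, so rank(T) = rank([T|b]) = 4.
The system is consistent.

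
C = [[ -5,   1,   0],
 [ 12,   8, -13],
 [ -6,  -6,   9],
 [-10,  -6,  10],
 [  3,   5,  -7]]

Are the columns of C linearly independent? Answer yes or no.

no

Row reduce C to echelon form.
R2 ← R2 + (12/5)·R1: [0, 52/5, -13]
R3 ← R3 − (6/5)·R1: [0, -36/5, 9]
R4 ← R4 − (2)·R1: [0, -8, 10]
R5 ← R5 + (3/5)·R1: [0, 28/5, -7]
R3 ← R3 + (9/13)·R2: [0, 0, 0]
R4 ← R4 + (10/13)·R2: [0, 0, 0]
R5 ← R5 − (7/13)·R2: [0, 0, 0]
2 pivots among 3 columns.
Only 2 < 3 pivot columns, so the columns are linearly dependent.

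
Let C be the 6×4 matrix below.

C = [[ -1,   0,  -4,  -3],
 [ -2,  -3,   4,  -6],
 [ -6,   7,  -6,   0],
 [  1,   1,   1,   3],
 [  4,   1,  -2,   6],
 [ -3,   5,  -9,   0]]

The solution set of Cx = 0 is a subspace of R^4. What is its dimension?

Row reduce to echelon form.
R2 ← R2 − (2)·R1: [0, -3, 12, 0]
R3 ← R3 − (6)·R1: [0, 7, 18, 18]
R4 ← R4 + R1: [0, 1, -3, 0]
R5 ← R5 + (4)·R1: [0, 1, -18, -6]
R6 ← R6 − (3)·R1: [0, 5, 3, 9]
R3 ← R3 + (7/3)·R2: [0, 0, 46, 18]
R4 ← R4 + (1/3)·R2: [0, 0, 1, 0]
R5 ← R5 + (1/3)·R2: [0, 0, -14, -6]
R6 ← R6 + (5/3)·R2: [0, 0, 23, 9]
R4 ← R4 − (1/46)·R3: [0, 0, 0, -9/23]
R5 ← R5 + (7/23)·R3: [0, 0, 0, -12/23]
R6 ← R6 − (1/2)·R3: [0, 0, 0, 0]
R5 ← R5 − (4/3)·R4: [0, 0, 0, 0]
4 nonzero rows, so rank(C) = 4.
C has 4 columns; by rank–nullity, nullity = 4 − 4 = 0.

0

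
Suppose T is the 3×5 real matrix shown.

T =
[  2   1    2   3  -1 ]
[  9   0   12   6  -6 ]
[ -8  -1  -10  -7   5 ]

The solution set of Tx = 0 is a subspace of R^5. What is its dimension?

3

Row reduce to echelon form.
R2 ← R2 − (9/2)·R1: [0, -9/2, 3, -15/2, -3/2]
R3 ← R3 + (4)·R1: [0, 3, -2, 5, 1]
R3 ← R3 + (2/3)·R2: [0, 0, 0, 0, 0]
2 nonzero rows, so rank(T) = 2.
T has 5 columns; by rank–nullity, nullity = 5 − 2 = 3.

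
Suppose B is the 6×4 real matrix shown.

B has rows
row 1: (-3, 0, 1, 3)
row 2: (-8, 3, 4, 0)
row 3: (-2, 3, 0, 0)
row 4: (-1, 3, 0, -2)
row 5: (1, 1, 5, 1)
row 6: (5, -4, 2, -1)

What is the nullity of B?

Row reduce to echelon form.
R2 ← R2 − (8/3)·R1: [0, 3, 4/3, -8]
R3 ← R3 − (2/3)·R1: [0, 3, -2/3, -2]
R4 ← R4 − (1/3)·R1: [0, 3, -1/3, -3]
R5 ← R5 + (1/3)·R1: [0, 1, 16/3, 2]
R6 ← R6 + (5/3)·R1: [0, -4, 11/3, 4]
R3 ← R3 − R2: [0, 0, -2, 6]
R4 ← R4 − R2: [0, 0, -5/3, 5]
R5 ← R5 − (1/3)·R2: [0, 0, 44/9, 14/3]
R6 ← R6 + (4/3)·R2: [0, 0, 49/9, -20/3]
R4 ← R4 − (5/6)·R3: [0, 0, 0, 0]
R5 ← R5 + (22/9)·R3: [0, 0, 0, 58/3]
R6 ← R6 + (49/18)·R3: [0, 0, 0, 29/3]
Swap R4 ↔ R5
R6 ← R6 − (1/2)·R4: [0, 0, 0, 0]
4 nonzero rows, so rank(B) = 4.
B has 4 columns; by rank–nullity, nullity = 4 − 4 = 0.

0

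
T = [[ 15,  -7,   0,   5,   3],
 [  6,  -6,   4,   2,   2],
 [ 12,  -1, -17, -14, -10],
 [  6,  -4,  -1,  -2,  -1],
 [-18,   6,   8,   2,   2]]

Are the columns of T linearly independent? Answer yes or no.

no

Row reduce T to echelon form.
R2 ← R2 − (2/5)·R1: [0, -16/5, 4, 0, 4/5]
R3 ← R3 − (4/5)·R1: [0, 23/5, -17, -18, -62/5]
R4 ← R4 − (2/5)·R1: [0, -6/5, -1, -4, -11/5]
R5 ← R5 + (6/5)·R1: [0, -12/5, 8, 8, 28/5]
R3 ← R3 + (23/16)·R2: [0, 0, -45/4, -18, -45/4]
R4 ← R4 − (3/8)·R2: [0, 0, -5/2, -4, -5/2]
R5 ← R5 − (3/4)·R2: [0, 0, 5, 8, 5]
R4 ← R4 − (2/9)·R3: [0, 0, 0, 0, 0]
R5 ← R5 + (4/9)·R3: [0, 0, 0, 0, 0]
3 pivots among 5 columns.
Only 3 < 5 pivot columns, so the columns are linearly dependent.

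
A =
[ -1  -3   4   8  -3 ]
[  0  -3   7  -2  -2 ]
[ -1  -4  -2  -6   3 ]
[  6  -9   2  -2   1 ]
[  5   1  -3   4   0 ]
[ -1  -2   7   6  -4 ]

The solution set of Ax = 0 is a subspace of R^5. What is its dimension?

Row reduce to echelon form.
R3 ← R3 − R1: [0, -1, -6, -14, 6]
R4 ← R4 + (6)·R1: [0, -27, 26, 46, -17]
R5 ← R5 + (5)·R1: [0, -14, 17, 44, -15]
R6 ← R6 − R1: [0, 1, 3, -2, -1]
R3 ← R3 − (1/3)·R2: [0, 0, -25/3, -40/3, 20/3]
R4 ← R4 − (9)·R2: [0, 0, -37, 64, 1]
R5 ← R5 − (14/3)·R2: [0, 0, -47/3, 160/3, -17/3]
R6 ← R6 + (1/3)·R2: [0, 0, 16/3, -8/3, -5/3]
R4 ← R4 − (111/25)·R3: [0, 0, 0, 616/5, -143/5]
R5 ← R5 − (47/25)·R3: [0, 0, 0, 392/5, -91/5]
R6 ← R6 + (16/25)·R3: [0, 0, 0, -56/5, 13/5]
R5 ← R5 − (7/11)·R4: [0, 0, 0, 0, 0]
R6 ← R6 + (1/11)·R4: [0, 0, 0, 0, 0]
4 nonzero rows, so rank(A) = 4.
A has 5 columns; by rank–nullity, nullity = 5 − 4 = 1.

1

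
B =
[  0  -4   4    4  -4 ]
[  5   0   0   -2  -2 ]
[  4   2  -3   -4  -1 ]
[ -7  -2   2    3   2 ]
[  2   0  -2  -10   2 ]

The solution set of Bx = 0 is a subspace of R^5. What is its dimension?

1

Row reduce to echelon form.
Swap R1 ↔ R2
R3 ← R3 − (4/5)·R1: [0, 2, -3, -12/5, 3/5]
R4 ← R4 + (7/5)·R1: [0, -2, 2, 1/5, -4/5]
R5 ← R5 − (2/5)·R1: [0, 0, -2, -46/5, 14/5]
R3 ← R3 + (1/2)·R2: [0, 0, -1, -2/5, -7/5]
R4 ← R4 − (1/2)·R2: [0, 0, 0, -9/5, 6/5]
R5 ← R5 − (2)·R3: [0, 0, 0, -42/5, 28/5]
R5 ← R5 − (14/3)·R4: [0, 0, 0, 0, 0]
4 nonzero rows, so rank(B) = 4.
B has 5 columns; by rank–nullity, nullity = 5 − 4 = 1.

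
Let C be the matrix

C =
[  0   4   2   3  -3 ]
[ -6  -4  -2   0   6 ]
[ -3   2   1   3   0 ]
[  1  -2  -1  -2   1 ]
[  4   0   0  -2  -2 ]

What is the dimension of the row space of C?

Row reduce to echelon form.
Swap R1 ↔ R2
R3 ← R3 − (1/2)·R1: [0, 4, 2, 3, -3]
R4 ← R4 + (1/6)·R1: [0, -8/3, -4/3, -2, 2]
R5 ← R5 + (2/3)·R1: [0, -8/3, -4/3, -2, 2]
R3 ← R3 − R2: [0, 0, 0, 0, 0]
R4 ← R4 + (2/3)·R2: [0, 0, 0, 0, 0]
R5 ← R5 + (2/3)·R2: [0, 0, 0, 0, 0]
Echelon form has 2 nonzero rows, so rank(C) = 2.
The row space has dimension equal to the rank: 2.

2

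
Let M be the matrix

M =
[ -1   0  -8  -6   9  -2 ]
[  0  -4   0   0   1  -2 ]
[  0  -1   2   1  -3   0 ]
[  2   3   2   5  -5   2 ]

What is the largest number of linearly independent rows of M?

4

Row reduce to echelon form.
R4 ← R4 + (2)·R1: [0, 3, -14, -7, 13, -2]
R3 ← R3 − (1/4)·R2: [0, 0, 2, 1, -13/4, 1/2]
R4 ← R4 + (3/4)·R2: [0, 0, -14, -7, 55/4, -7/2]
R4 ← R4 + (7)·R3: [0, 0, 0, 0, -9, 0]
Echelon form has 4 nonzero rows, so rank(M) = 4.
The rank gives the maximum number of linearly independent rows: 4.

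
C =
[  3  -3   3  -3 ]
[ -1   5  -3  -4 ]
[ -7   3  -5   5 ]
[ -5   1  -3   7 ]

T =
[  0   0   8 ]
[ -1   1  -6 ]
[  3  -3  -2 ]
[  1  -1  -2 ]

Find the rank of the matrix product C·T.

2

First compute CT:
[[  9,  -9,  42],
 [-18,  18, -24],
 [-13,  13, -74],
 [ -3,   3, -54]]
Now row reduce the product.
R2 ← R2 + (2)·R1: [0, 0, 60]
R3 ← R3 + (13/9)·R1: [0, 0, -40/3]
R4 ← R4 + (1/3)·R1: [0, 0, -40]
R3 ← R3 + (2/9)·R2: [0, 0, 0]
R4 ← R4 + (2/3)·R2: [0, 0, 0]
2 nonzero rows, so rank(CT) = 2.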